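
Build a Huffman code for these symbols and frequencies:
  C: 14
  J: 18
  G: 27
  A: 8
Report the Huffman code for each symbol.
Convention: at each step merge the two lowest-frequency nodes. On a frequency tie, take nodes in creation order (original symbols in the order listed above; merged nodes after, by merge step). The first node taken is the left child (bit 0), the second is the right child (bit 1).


Huffman tree construction:
Step 1: Merge A(8) + C(14) = 22
Step 2: Merge J(18) + (A+C)(22) = 40
Step 3: Merge G(27) + (J+(A+C))(40) = 67
Read each symbol's code off the tree from the root (left child = 0, right child = 1).

Codes:
  C: 111 (length 3)
  J: 10 (length 2)
  G: 0 (length 1)
  A: 110 (length 3)
Average code length: 129/67 = 1.9254 bits/symbol


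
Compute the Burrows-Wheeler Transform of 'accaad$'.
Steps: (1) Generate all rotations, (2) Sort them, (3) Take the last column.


Rotations (sorted):
  0: $accaad -> last char: d
  1: aad$acc -> last char: c
  2: accaad$ -> last char: $
  3: ad$acca -> last char: a
  4: caad$ac -> last char: c
  5: ccaad$a -> last char: a
  6: d$accaa -> last char: a


BWT = dc$acaa


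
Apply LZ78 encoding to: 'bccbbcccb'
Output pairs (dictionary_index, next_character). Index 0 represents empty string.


LZ78 encoding steps:
Dictionary: {0: ''}
Step 1: w='' (idx 0), next='b' -> output (0, 'b'), add 'b' as idx 1
Step 2: w='' (idx 0), next='c' -> output (0, 'c'), add 'c' as idx 2
Step 3: w='c' (idx 2), next='b' -> output (2, 'b'), add 'cb' as idx 3
Step 4: w='b' (idx 1), next='c' -> output (1, 'c'), add 'bc' as idx 4
Step 5: w='c' (idx 2), next='c' -> output (2, 'c'), add 'cc' as idx 5
Step 6: w='b' (idx 1), end of input -> output (1, '')


Encoded: [(0, 'b'), (0, 'c'), (2, 'b'), (1, 'c'), (2, 'c'), (1, '')]


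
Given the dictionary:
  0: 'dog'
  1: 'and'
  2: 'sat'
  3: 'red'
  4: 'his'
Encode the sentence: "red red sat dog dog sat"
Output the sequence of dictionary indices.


Look up each word in the dictionary:
  'red' -> 3
  'red' -> 3
  'sat' -> 2
  'dog' -> 0
  'dog' -> 0
  'sat' -> 2

Encoded: [3, 3, 2, 0, 0, 2]


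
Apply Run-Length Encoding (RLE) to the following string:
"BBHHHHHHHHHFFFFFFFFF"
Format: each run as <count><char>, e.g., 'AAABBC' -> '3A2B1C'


Scanning runs left to right:
  i=0: run of 'B' x 2 -> '2B'
  i=2: run of 'H' x 9 -> '9H'
  i=11: run of 'F' x 9 -> '9F'

RLE = 2B9H9F


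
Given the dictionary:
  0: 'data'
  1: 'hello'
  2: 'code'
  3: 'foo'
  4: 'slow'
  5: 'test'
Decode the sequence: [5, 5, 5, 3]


Look up each index in the dictionary:
  5 -> 'test'
  5 -> 'test'
  5 -> 'test'
  3 -> 'foo'

Decoded: "test test test foo"


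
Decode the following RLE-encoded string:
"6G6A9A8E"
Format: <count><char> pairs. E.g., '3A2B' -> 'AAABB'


Expanding each <count><char> pair:
  6G -> 'GGGGGG'
  6A -> 'AAAAAA'
  9A -> 'AAAAAAAAA'
  8E -> 'EEEEEEEE'

Decoded = GGGGGGAAAAAAAAAAAAAAAEEEEEEEE


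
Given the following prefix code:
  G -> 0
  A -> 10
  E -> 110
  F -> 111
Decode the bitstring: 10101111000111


Decoding step by step:
Bits 10 -> A
Bits 10 -> A
Bits 111 -> F
Bits 10 -> A
Bits 0 -> G
Bits 0 -> G
Bits 111 -> F


Decoded message: AAFAGGF


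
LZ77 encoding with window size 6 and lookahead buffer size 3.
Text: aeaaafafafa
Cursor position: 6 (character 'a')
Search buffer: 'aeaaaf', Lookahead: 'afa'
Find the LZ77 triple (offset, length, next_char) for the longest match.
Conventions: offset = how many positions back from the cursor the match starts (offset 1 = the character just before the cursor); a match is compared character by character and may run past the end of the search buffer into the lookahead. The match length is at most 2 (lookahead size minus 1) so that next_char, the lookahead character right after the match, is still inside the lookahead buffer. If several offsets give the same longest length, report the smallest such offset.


Try each offset into the search buffer:
  offset=1 (pos 5, char 'f'): match length 0
  offset=2 (pos 4, char 'a'): match length 2
  offset=3 (pos 3, char 'a'): match length 1
  offset=4 (pos 2, char 'a'): match length 1
  offset=5 (pos 1, char 'e'): match length 0
  offset=6 (pos 0, char 'a'): match length 1
Longest match has length 2 at offset 2.
next_char = character at position 6 + 2 = 8 -> 'a'

Best match: offset=2, length=2 (matching 'af' starting at position 4)
LZ77 triple: (2, 2, 'a')


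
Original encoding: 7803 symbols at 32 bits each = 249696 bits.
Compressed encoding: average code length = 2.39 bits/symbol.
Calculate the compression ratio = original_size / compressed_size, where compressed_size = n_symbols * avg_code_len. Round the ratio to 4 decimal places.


original_size = n_symbols * orig_bits = 7803 * 32 = 249696 bits
compressed_size = n_symbols * avg_code_len = 7803 * 2.39 = 18649.17 bits
ratio = original_size / compressed_size = 249696 / 18649.17 = 13.3891

Compression ratio = 13.3891


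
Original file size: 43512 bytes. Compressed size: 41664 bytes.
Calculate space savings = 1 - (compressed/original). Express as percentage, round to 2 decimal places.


ratio = compressed/original = 41664/43512 = 0.957529
savings = 1 - ratio = 1 - 0.957529 = 0.042471
as a percentage: 0.042471 * 100 = 4.25%

Space savings = 1 - 41664/43512 = 4.25%


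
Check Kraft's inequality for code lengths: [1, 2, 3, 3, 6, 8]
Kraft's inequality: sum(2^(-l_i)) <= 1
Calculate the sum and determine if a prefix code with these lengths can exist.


Sum = 2^(-1) + 2^(-2) + 2^(-3) + 2^(-3) + 2^(-6) + 2^(-8)
    = 0.5 + 0.25 + 0.125 + 0.125 + 0.015625 + 0.00390625
    = 261/256 = 1.01953125
Since 1.01953125 > 1, Kraft's inequality is NOT satisfied.
A prefix code with these lengths CANNOT exist.

Kraft sum = 1.01953125. Not satisfied.


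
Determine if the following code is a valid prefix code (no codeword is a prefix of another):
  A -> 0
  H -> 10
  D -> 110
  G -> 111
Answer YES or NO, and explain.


Checking each pair (does one codeword prefix another?):
  A='0' vs H='10': no prefix
  A='0' vs D='110': no prefix
  A='0' vs G='111': no prefix
  H='10' vs A='0': no prefix
  H='10' vs D='110': no prefix
  H='10' vs G='111': no prefix
  D='110' vs A='0': no prefix
  D='110' vs H='10': no prefix
  D='110' vs G='111': no prefix
  G='111' vs A='0': no prefix
  G='111' vs H='10': no prefix
  G='111' vs D='110': no prefix
No violation found over all pairs.

YES -- this is a valid prefix code. No codeword is a prefix of any other codeword.


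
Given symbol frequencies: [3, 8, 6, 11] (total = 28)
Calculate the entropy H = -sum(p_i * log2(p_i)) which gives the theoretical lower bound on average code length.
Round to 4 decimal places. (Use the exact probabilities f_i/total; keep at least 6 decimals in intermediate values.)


Per-symbol terms -p_i * log2(p_i) with p_i = f_i/28:
  p = 3/28 = 0.107143: log2(p) = -3.222392, -p*log2(p) = 0.345256
  p = 8/28 = 0.285714: log2(p) = -1.807355, -p*log2(p) = 0.516387
  p = 6/28 = 0.214286: log2(p) = -2.222392, -p*log2(p) = 0.476227
  p = 11/28 = 0.392857: log2(p) = -1.347923, -p*log2(p) = 0.529541
H = 0.345256 + 0.516387 + 0.476227 + 0.529541 = 1.867411

H = 1.8674 bits/symbol


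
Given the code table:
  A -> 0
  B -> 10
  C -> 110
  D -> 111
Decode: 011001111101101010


Decoding:
0 -> A
110 -> C
0 -> A
111 -> D
110 -> C
110 -> C
10 -> B
10 -> B


Result: ACADCCBB


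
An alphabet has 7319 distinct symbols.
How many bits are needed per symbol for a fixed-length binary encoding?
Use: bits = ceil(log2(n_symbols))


log2(7319) = 12.8374
Bracket: 2^12 = 4096 < 7319 <= 2^13 = 8192
So ceil(log2(7319)) = 13

bits = ceil(log2(7319)) = ceil(12.8374) = 13 bits


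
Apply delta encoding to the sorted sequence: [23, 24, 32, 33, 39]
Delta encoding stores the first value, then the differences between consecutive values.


First value: 23
Deltas:
  24 - 23 = 1
  32 - 24 = 8
  33 - 32 = 1
  39 - 33 = 6


Delta encoded: [23, 1, 8, 1, 6]


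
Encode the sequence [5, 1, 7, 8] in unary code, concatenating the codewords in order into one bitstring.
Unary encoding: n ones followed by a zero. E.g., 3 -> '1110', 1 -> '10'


Encode each number as n ones followed by a terminating 0:
  5 -> 111110 (6 bits)
  1 -> 10 (2 bits)
  7 -> 11111110 (8 bits)
  8 -> 111111110 (9 bits)
Total length = 6 + 2 + 8 + 9 = 25 bits.

Unary([5, 1, 7, 8]) = 1111101011111110111111110 (25 bits)


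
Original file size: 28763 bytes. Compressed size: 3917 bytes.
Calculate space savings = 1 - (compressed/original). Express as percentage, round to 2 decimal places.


ratio = compressed/original = 3917/28763 = 0.136182
savings = 1 - ratio = 1 - 0.136182 = 0.863818
as a percentage: 0.863818 * 100 = 86.38%

Space savings = 1 - 3917/28763 = 86.38%


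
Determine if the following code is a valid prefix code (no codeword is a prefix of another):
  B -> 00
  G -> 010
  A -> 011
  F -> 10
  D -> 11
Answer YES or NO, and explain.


Checking each pair (does one codeword prefix another?):
  B='00' vs G='010': no prefix
  B='00' vs A='011': no prefix
  B='00' vs F='10': no prefix
  B='00' vs D='11': no prefix
  G='010' vs B='00': no prefix
  G='010' vs A='011': no prefix
  G='010' vs F='10': no prefix
  G='010' vs D='11': no prefix
  A='011' vs B='00': no prefix
  A='011' vs G='010': no prefix
  A='011' vs F='10': no prefix
  A='011' vs D='11': no prefix
  F='10' vs B='00': no prefix
  F='10' vs G='010': no prefix
  F='10' vs A='011': no prefix
  F='10' vs D='11': no prefix
  D='11' vs B='00': no prefix
  D='11' vs G='010': no prefix
  D='11' vs A='011': no prefix
  D='11' vs F='10': no prefix
No violation found over all pairs.

YES -- this is a valid prefix code. No codeword is a prefix of any other codeword.


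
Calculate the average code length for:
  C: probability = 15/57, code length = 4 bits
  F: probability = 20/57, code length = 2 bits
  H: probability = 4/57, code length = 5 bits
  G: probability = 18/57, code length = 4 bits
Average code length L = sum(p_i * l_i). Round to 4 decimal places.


Weighted contributions p_i * l_i:
  C: (15/57) * 4 = 60/57
  F: (20/57) * 2 = 40/57
  H: (4/57) * 5 = 20/57
  G: (18/57) * 4 = 72/57
Sum = (60 + 40 + 20 + 72)/57 = 192/57

L = 192/57 = 3.3684 bits/symbol


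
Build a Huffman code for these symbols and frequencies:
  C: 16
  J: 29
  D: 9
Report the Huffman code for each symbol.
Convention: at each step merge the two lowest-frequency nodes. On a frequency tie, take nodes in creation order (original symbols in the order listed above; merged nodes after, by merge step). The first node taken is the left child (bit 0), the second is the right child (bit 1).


Huffman tree construction:
Step 1: Merge D(9) + C(16) = 25
Step 2: Merge (D+C)(25) + J(29) = 54
Read each symbol's code off the tree from the root (left child = 0, right child = 1).

Codes:
  C: 01 (length 2)
  J: 1 (length 1)
  D: 00 (length 2)
Average code length: 79/54 = 1.4630 bits/symbol


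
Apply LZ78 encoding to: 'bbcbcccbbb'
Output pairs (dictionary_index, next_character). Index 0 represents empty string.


LZ78 encoding steps:
Dictionary: {0: ''}
Step 1: w='' (idx 0), next='b' -> output (0, 'b'), add 'b' as idx 1
Step 2: w='b' (idx 1), next='c' -> output (1, 'c'), add 'bc' as idx 2
Step 3: w='bc' (idx 2), next='c' -> output (2, 'c'), add 'bcc' as idx 3
Step 4: w='' (idx 0), next='c' -> output (0, 'c'), add 'c' as idx 4
Step 5: w='b' (idx 1), next='b' -> output (1, 'b'), add 'bb' as idx 5
Step 6: w='b' (idx 1), end of input -> output (1, '')


Encoded: [(0, 'b'), (1, 'c'), (2, 'c'), (0, 'c'), (1, 'b'), (1, '')]


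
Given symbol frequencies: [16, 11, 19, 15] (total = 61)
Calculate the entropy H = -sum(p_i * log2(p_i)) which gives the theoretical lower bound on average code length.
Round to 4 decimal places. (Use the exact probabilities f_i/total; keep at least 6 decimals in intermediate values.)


Per-symbol terms -p_i * log2(p_i) with p_i = f_i/61:
  p = 16/61 = 0.262295: log2(p) = -1.930737, -p*log2(p) = 0.506423
  p = 11/61 = 0.180328: log2(p) = -2.471306, -p*log2(p) = 0.445645
  p = 19/61 = 0.311475: log2(p) = -1.682810, -p*log2(p) = 0.524154
  p = 15/61 = 0.245902: log2(p) = -2.023847, -p*log2(p) = 0.497667
H = 0.506423 + 0.445645 + 0.524154 + 0.497667 = 1.973889

H = 1.9739 bits/symbol


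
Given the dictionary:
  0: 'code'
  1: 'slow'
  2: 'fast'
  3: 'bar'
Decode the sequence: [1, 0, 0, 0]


Look up each index in the dictionary:
  1 -> 'slow'
  0 -> 'code'
  0 -> 'code'
  0 -> 'code'

Decoded: "slow code code code"


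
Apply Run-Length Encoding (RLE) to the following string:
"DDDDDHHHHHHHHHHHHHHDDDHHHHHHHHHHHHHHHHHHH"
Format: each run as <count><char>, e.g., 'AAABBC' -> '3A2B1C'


Scanning runs left to right:
  i=0: run of 'D' x 5 -> '5D'
  i=5: run of 'H' x 14 -> '14H'
  i=19: run of 'D' x 3 -> '3D'
  i=22: run of 'H' x 19 -> '19H'

RLE = 5D14H3D19H


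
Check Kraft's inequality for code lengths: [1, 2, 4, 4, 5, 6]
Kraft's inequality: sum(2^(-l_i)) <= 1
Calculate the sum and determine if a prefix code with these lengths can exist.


Sum = 2^(-1) + 2^(-2) + 2^(-4) + 2^(-4) + 2^(-5) + 2^(-6)
    = 0.5 + 0.25 + 0.0625 + 0.0625 + 0.03125 + 0.015625
    = 59/64 = 0.921875
Since 0.921875 <= 1, Kraft's inequality IS satisfied.
A prefix code with these lengths CAN exist.

Kraft sum = 0.921875. Satisfied.


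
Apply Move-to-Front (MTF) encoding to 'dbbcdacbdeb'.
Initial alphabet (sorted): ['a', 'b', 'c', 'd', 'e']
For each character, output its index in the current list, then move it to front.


MTF encoding:
'd': index 3 in ['a', 'b', 'c', 'd', 'e'] -> ['d', 'a', 'b', 'c', 'e']
'b': index 2 in ['d', 'a', 'b', 'c', 'e'] -> ['b', 'd', 'a', 'c', 'e']
'b': index 0 in ['b', 'd', 'a', 'c', 'e'] -> ['b', 'd', 'a', 'c', 'e']
'c': index 3 in ['b', 'd', 'a', 'c', 'e'] -> ['c', 'b', 'd', 'a', 'e']
'd': index 2 in ['c', 'b', 'd', 'a', 'e'] -> ['d', 'c', 'b', 'a', 'e']
'a': index 3 in ['d', 'c', 'b', 'a', 'e'] -> ['a', 'd', 'c', 'b', 'e']
'c': index 2 in ['a', 'd', 'c', 'b', 'e'] -> ['c', 'a', 'd', 'b', 'e']
'b': index 3 in ['c', 'a', 'd', 'b', 'e'] -> ['b', 'c', 'a', 'd', 'e']
'd': index 3 in ['b', 'c', 'a', 'd', 'e'] -> ['d', 'b', 'c', 'a', 'e']
'e': index 4 in ['d', 'b', 'c', 'a', 'e'] -> ['e', 'd', 'b', 'c', 'a']
'b': index 2 in ['e', 'd', 'b', 'c', 'a'] -> ['b', 'e', 'd', 'c', 'a']


Output: [3, 2, 0, 3, 2, 3, 2, 3, 3, 4, 2]


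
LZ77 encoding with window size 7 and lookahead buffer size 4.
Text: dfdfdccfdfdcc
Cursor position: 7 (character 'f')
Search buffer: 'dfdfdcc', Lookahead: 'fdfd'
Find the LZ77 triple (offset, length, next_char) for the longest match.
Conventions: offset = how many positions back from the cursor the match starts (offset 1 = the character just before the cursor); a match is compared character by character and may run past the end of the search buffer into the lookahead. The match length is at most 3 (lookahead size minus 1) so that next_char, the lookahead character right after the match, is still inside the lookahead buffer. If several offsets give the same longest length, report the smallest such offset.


Try each offset into the search buffer:
  offset=1 (pos 6, char 'c'): match length 0
  offset=2 (pos 5, char 'c'): match length 0
  offset=3 (pos 4, char 'd'): match length 0
  offset=4 (pos 3, char 'f'): match length 2
  offset=5 (pos 2, char 'd'): match length 0
  offset=6 (pos 1, char 'f'): match length 3
  offset=7 (pos 0, char 'd'): match length 0
Longest match has length 3 at offset 6.
next_char = character at position 7 + 3 = 10 -> 'd'

Best match: offset=6, length=3 (matching 'fdf' starting at position 1)
LZ77 triple: (6, 3, 'd')


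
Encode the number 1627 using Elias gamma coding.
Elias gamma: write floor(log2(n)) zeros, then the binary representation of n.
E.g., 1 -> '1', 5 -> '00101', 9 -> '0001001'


num_bits = floor(log2(1627)) + 1 = 11
leading_zeros = num_bits - 1 = 10
binary(1627) = 11001011011

Elias gamma(1627) = '0000000000' + '11001011011' = 000000000011001011011 (21 bits)


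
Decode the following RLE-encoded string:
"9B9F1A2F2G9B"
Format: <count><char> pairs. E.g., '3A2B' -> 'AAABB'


Expanding each <count><char> pair:
  9B -> 'BBBBBBBBB'
  9F -> 'FFFFFFFFF'
  1A -> 'A'
  2F -> 'FF'
  2G -> 'GG'
  9B -> 'BBBBBBBBB'

Decoded = BBBBBBBBBFFFFFFFFFAFFGGBBBBBBBBB


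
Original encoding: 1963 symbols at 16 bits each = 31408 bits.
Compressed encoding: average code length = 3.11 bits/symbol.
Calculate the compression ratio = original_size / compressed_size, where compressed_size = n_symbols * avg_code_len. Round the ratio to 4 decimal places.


original_size = n_symbols * orig_bits = 1963 * 16 = 31408 bits
compressed_size = n_symbols * avg_code_len = 1963 * 3.11 = 6104.93 bits
ratio = original_size / compressed_size = 31408 / 6104.93 = 5.1447

Compression ratio = 5.1447


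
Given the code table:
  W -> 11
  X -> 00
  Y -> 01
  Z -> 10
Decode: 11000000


Decoding:
11 -> W
00 -> X
00 -> X
00 -> X


Result: WXXX


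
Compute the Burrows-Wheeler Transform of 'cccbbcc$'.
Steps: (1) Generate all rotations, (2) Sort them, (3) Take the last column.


Rotations (sorted):
  0: $cccbbcc -> last char: c
  1: bbcc$ccc -> last char: c
  2: bcc$cccb -> last char: b
  3: c$cccbbc -> last char: c
  4: cbbcc$cc -> last char: c
  5: cc$cccbb -> last char: b
  6: ccbbcc$c -> last char: c
  7: cccbbcc$ -> last char: $


BWT = ccbccbc$


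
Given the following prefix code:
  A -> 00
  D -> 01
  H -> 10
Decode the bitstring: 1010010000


Decoding step by step:
Bits 10 -> H
Bits 10 -> H
Bits 01 -> D
Bits 00 -> A
Bits 00 -> A


Decoded message: HHDAA


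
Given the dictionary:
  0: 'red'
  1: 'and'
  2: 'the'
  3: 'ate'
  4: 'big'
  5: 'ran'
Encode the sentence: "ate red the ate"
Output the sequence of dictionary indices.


Look up each word in the dictionary:
  'ate' -> 3
  'red' -> 0
  'the' -> 2
  'ate' -> 3

Encoded: [3, 0, 2, 3]


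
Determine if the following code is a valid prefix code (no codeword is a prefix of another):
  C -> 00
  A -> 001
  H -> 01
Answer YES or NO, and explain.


Checking each pair (does one codeword prefix another?):
  C='00' vs A='001': prefix -- VIOLATION

NO -- this is NOT a valid prefix code. C (00) is a prefix of A (001).


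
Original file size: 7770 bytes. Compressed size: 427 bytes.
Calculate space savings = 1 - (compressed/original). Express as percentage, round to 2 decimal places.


ratio = compressed/original = 427/7770 = 0.054955
savings = 1 - ratio = 1 - 0.054955 = 0.945045
as a percentage: 0.945045 * 100 = 94.5%

Space savings = 1 - 427/7770 = 94.5%


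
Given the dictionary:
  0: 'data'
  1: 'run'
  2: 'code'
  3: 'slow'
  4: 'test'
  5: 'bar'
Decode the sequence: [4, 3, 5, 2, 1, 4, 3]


Look up each index in the dictionary:
  4 -> 'test'
  3 -> 'slow'
  5 -> 'bar'
  2 -> 'code'
  1 -> 'run'
  4 -> 'test'
  3 -> 'slow'

Decoded: "test slow bar code run test slow"


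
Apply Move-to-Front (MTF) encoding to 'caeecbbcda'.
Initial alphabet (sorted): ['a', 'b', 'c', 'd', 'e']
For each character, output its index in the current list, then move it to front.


MTF encoding:
'c': index 2 in ['a', 'b', 'c', 'd', 'e'] -> ['c', 'a', 'b', 'd', 'e']
'a': index 1 in ['c', 'a', 'b', 'd', 'e'] -> ['a', 'c', 'b', 'd', 'e']
'e': index 4 in ['a', 'c', 'b', 'd', 'e'] -> ['e', 'a', 'c', 'b', 'd']
'e': index 0 in ['e', 'a', 'c', 'b', 'd'] -> ['e', 'a', 'c', 'b', 'd']
'c': index 2 in ['e', 'a', 'c', 'b', 'd'] -> ['c', 'e', 'a', 'b', 'd']
'b': index 3 in ['c', 'e', 'a', 'b', 'd'] -> ['b', 'c', 'e', 'a', 'd']
'b': index 0 in ['b', 'c', 'e', 'a', 'd'] -> ['b', 'c', 'e', 'a', 'd']
'c': index 1 in ['b', 'c', 'e', 'a', 'd'] -> ['c', 'b', 'e', 'a', 'd']
'd': index 4 in ['c', 'b', 'e', 'a', 'd'] -> ['d', 'c', 'b', 'e', 'a']
'a': index 4 in ['d', 'c', 'b', 'e', 'a'] -> ['a', 'd', 'c', 'b', 'e']


Output: [2, 1, 4, 0, 2, 3, 0, 1, 4, 4]


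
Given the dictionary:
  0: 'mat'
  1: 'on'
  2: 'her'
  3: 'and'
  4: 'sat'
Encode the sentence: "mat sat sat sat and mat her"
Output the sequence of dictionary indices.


Look up each word in the dictionary:
  'mat' -> 0
  'sat' -> 4
  'sat' -> 4
  'sat' -> 4
  'and' -> 3
  'mat' -> 0
  'her' -> 2

Encoded: [0, 4, 4, 4, 3, 0, 2]


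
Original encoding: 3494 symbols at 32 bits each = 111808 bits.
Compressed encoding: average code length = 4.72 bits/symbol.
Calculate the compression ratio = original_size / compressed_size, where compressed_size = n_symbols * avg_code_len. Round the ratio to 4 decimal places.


original_size = n_symbols * orig_bits = 3494 * 32 = 111808 bits
compressed_size = n_symbols * avg_code_len = 3494 * 4.72 = 16491.68 bits
ratio = original_size / compressed_size = 111808 / 16491.68 = 6.7797

Compression ratio = 6.7797


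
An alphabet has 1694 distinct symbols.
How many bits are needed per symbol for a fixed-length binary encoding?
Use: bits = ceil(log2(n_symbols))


log2(1694) = 10.7262
Bracket: 2^10 = 1024 < 1694 <= 2^11 = 2048
So ceil(log2(1694)) = 11

bits = ceil(log2(1694)) = ceil(10.7262) = 11 bits


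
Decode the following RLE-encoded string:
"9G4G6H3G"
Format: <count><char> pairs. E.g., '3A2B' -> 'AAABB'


Expanding each <count><char> pair:
  9G -> 'GGGGGGGGG'
  4G -> 'GGGG'
  6H -> 'HHHHHH'
  3G -> 'GGG'

Decoded = GGGGGGGGGGGGGHHHHHHGGG


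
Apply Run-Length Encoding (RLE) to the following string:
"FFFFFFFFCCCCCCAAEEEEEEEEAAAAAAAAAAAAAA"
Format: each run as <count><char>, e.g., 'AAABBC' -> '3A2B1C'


Scanning runs left to right:
  i=0: run of 'F' x 8 -> '8F'
  i=8: run of 'C' x 6 -> '6C'
  i=14: run of 'A' x 2 -> '2A'
  i=16: run of 'E' x 8 -> '8E'
  i=24: run of 'A' x 14 -> '14A'

RLE = 8F6C2A8E14A


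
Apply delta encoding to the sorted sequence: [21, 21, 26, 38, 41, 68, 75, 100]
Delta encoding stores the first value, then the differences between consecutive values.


First value: 21
Deltas:
  21 - 21 = 0
  26 - 21 = 5
  38 - 26 = 12
  41 - 38 = 3
  68 - 41 = 27
  75 - 68 = 7
  100 - 75 = 25


Delta encoded: [21, 0, 5, 12, 3, 27, 7, 25]


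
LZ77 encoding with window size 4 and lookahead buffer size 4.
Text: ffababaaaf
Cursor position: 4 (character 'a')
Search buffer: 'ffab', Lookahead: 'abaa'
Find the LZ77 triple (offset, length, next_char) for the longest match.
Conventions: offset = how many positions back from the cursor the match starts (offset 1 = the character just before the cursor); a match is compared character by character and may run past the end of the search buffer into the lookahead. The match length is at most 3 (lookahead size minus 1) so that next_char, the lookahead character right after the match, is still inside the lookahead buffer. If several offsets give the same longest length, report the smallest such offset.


Try each offset into the search buffer:
  offset=1 (pos 3, char 'b'): match length 0
  offset=2 (pos 2, char 'a'): match length 3
  offset=3 (pos 1, char 'f'): match length 0
  offset=4 (pos 0, char 'f'): match length 0
Longest match has length 3 at offset 2.
next_char = character at position 4 + 3 = 7 -> 'a'

Best match: offset=2, length=3 (matching 'aba' starting at position 2)
LZ77 triple: (2, 3, 'a')


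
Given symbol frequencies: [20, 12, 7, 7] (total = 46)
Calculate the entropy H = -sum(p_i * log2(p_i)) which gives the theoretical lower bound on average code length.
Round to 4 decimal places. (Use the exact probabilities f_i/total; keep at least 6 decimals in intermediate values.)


Per-symbol terms -p_i * log2(p_i) with p_i = f_i/46:
  p = 20/46 = 0.434783: log2(p) = -1.201634, -p*log2(p) = 0.522450
  p = 12/46 = 0.260870: log2(p) = -1.938599, -p*log2(p) = 0.505722
  p = 7/46 = 0.152174: log2(p) = -2.716207, -p*log2(p) = 0.413336
  p = 7/46 = 0.152174: log2(p) = -2.716207, -p*log2(p) = 0.413336
H = 0.522450 + 0.505722 + 0.413336 + 0.413336 = 1.854844

H = 1.8548 bits/symbol


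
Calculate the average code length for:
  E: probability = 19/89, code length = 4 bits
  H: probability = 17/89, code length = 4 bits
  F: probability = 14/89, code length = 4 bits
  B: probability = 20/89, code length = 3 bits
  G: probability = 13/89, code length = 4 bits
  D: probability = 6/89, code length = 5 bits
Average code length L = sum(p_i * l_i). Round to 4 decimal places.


Weighted contributions p_i * l_i:
  E: (19/89) * 4 = 76/89
  H: (17/89) * 4 = 68/89
  F: (14/89) * 4 = 56/89
  B: (20/89) * 3 = 60/89
  G: (13/89) * 4 = 52/89
  D: (6/89) * 5 = 30/89
Sum = (76 + 68 + 56 + 60 + 52 + 30)/89 = 342/89

L = 342/89 = 3.8427 bits/symbol


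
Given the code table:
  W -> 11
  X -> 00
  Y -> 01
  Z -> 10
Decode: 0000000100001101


Decoding:
00 -> X
00 -> X
00 -> X
01 -> Y
00 -> X
00 -> X
11 -> W
01 -> Y


Result: XXXYXXWY


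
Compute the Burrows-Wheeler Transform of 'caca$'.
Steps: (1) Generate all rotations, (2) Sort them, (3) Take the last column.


Rotations (sorted):
  0: $caca -> last char: a
  1: a$cac -> last char: c
  2: aca$c -> last char: c
  3: ca$ca -> last char: a
  4: caca$ -> last char: $


BWT = acca$


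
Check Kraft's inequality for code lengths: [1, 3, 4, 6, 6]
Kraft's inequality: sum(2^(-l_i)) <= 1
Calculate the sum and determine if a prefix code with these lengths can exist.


Sum = 2^(-1) + 2^(-3) + 2^(-4) + 2^(-6) + 2^(-6)
    = 0.5 + 0.125 + 0.0625 + 0.015625 + 0.015625
    = 46/64 = 0.71875
Since 0.71875 <= 1, Kraft's inequality IS satisfied.
A prefix code with these lengths CAN exist.

Kraft sum = 0.71875. Satisfied.


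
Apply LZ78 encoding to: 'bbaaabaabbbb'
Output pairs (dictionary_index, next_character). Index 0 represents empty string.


LZ78 encoding steps:
Dictionary: {0: ''}
Step 1: w='' (idx 0), next='b' -> output (0, 'b'), add 'b' as idx 1
Step 2: w='b' (idx 1), next='a' -> output (1, 'a'), add 'ba' as idx 2
Step 3: w='' (idx 0), next='a' -> output (0, 'a'), add 'a' as idx 3
Step 4: w='a' (idx 3), next='b' -> output (3, 'b'), add 'ab' as idx 4
Step 5: w='a' (idx 3), next='a' -> output (3, 'a'), add 'aa' as idx 5
Step 6: w='b' (idx 1), next='b' -> output (1, 'b'), add 'bb' as idx 6
Step 7: w='bb' (idx 6), end of input -> output (6, '')


Encoded: [(0, 'b'), (1, 'a'), (0, 'a'), (3, 'b'), (3, 'a'), (1, 'b'), (6, '')]


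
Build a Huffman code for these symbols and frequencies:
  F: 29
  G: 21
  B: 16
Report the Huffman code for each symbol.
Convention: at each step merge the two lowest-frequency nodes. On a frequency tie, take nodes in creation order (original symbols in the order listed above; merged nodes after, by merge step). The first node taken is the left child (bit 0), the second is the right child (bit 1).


Huffman tree construction:
Step 1: Merge B(16) + G(21) = 37
Step 2: Merge F(29) + (B+G)(37) = 66
Read each symbol's code off the tree from the root (left child = 0, right child = 1).

Codes:
  F: 0 (length 1)
  G: 11 (length 2)
  B: 10 (length 2)
Average code length: 103/66 = 1.5606 bits/symbol


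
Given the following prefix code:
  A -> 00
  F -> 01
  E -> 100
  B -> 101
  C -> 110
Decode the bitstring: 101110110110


Decoding step by step:
Bits 101 -> B
Bits 110 -> C
Bits 110 -> C
Bits 110 -> C


Decoded message: BCCC


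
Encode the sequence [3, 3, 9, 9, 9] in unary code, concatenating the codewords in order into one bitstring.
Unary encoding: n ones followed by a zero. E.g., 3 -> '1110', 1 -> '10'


Encode each number as n ones followed by a terminating 0:
  3 -> 1110 (4 bits)
  3 -> 1110 (4 bits)
  9 -> 1111111110 (10 bits)
  9 -> 1111111110 (10 bits)
  9 -> 1111111110 (10 bits)
Total length = 4 + 4 + 10 + 10 + 10 = 38 bits.

Unary([3, 3, 9, 9, 9]) = 11101110111111111011111111101111111110 (38 bits)


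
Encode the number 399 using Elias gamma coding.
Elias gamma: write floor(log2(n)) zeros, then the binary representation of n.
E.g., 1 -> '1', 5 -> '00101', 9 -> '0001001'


num_bits = floor(log2(399)) + 1 = 9
leading_zeros = num_bits - 1 = 8
binary(399) = 110001111

Elias gamma(399) = '00000000' + '110001111' = 00000000110001111 (17 bits)


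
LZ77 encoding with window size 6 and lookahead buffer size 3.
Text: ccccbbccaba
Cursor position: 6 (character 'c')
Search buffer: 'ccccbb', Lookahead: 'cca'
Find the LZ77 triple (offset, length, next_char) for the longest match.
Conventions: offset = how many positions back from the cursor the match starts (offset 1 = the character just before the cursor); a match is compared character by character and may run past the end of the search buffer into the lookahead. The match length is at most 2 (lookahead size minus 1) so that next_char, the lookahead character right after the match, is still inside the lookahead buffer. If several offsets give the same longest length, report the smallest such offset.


Try each offset into the search buffer:
  offset=1 (pos 5, char 'b'): match length 0
  offset=2 (pos 4, char 'b'): match length 0
  offset=3 (pos 3, char 'c'): match length 1
  offset=4 (pos 2, char 'c'): match length 2
  offset=5 (pos 1, char 'c'): match length 2
  offset=6 (pos 0, char 'c'): match length 2
Longest match has length 2, found at offsets 4, 5, 6; take the smallest, offset 4.
next_char = character at position 6 + 2 = 8 -> 'a'

Best match: offset=4, length=2 (matching 'cc' starting at position 2)
LZ77 triple: (4, 2, 'a')


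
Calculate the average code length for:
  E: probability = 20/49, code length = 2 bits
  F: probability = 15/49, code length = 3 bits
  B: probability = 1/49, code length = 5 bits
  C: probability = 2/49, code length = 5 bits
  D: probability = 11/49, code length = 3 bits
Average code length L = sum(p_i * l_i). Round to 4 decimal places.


Weighted contributions p_i * l_i:
  E: (20/49) * 2 = 40/49
  F: (15/49) * 3 = 45/49
  B: (1/49) * 5 = 5/49
  C: (2/49) * 5 = 10/49
  D: (11/49) * 3 = 33/49
Sum = (40 + 45 + 5 + 10 + 33)/49 = 133/49

L = 133/49 = 2.7143 bits/symbol


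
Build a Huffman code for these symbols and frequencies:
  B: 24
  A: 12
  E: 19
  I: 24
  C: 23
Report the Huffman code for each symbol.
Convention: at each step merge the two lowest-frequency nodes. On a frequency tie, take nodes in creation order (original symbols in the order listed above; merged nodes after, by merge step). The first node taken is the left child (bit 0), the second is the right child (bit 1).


Huffman tree construction:
Step 1: Merge A(12) + E(19) = 31
Step 2: Merge C(23) + B(24) = 47
Step 3: Merge I(24) + (A+E)(31) = 55
Step 4: Merge (C+B)(47) + (I+(A+E))(55) = 102
Read each symbol's code off the tree from the root (left child = 0, right child = 1).

Codes:
  B: 01 (length 2)
  A: 110 (length 3)
  E: 111 (length 3)
  I: 10 (length 2)
  C: 00 (length 2)
Average code length: 235/102 = 2.3039 bits/symbol


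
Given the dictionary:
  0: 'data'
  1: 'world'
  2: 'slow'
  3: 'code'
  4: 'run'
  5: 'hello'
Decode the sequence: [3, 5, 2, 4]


Look up each index in the dictionary:
  3 -> 'code'
  5 -> 'hello'
  2 -> 'slow'
  4 -> 'run'

Decoded: "code hello slow run"


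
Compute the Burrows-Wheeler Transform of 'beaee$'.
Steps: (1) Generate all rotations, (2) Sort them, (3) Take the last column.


Rotations (sorted):
  0: $beaee -> last char: e
  1: aee$be -> last char: e
  2: beaee$ -> last char: $
  3: e$beae -> last char: e
  4: eaee$b -> last char: b
  5: ee$bea -> last char: a


BWT = ee$eba


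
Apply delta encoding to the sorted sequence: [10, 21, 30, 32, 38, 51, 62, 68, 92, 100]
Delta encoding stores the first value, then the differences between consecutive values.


First value: 10
Deltas:
  21 - 10 = 11
  30 - 21 = 9
  32 - 30 = 2
  38 - 32 = 6
  51 - 38 = 13
  62 - 51 = 11
  68 - 62 = 6
  92 - 68 = 24
  100 - 92 = 8


Delta encoded: [10, 11, 9, 2, 6, 13, 11, 6, 24, 8]


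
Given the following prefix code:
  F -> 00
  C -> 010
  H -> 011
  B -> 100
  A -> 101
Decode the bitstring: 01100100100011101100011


Decoding step by step:
Bits 011 -> H
Bits 00 -> F
Bits 100 -> B
Bits 100 -> B
Bits 011 -> H
Bits 101 -> A
Bits 100 -> B
Bits 011 -> H


Decoded message: HFBBHABH


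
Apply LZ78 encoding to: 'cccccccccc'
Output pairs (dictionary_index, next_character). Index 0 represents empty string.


LZ78 encoding steps:
Dictionary: {0: ''}
Step 1: w='' (idx 0), next='c' -> output (0, 'c'), add 'c' as idx 1
Step 2: w='c' (idx 1), next='c' -> output (1, 'c'), add 'cc' as idx 2
Step 3: w='cc' (idx 2), next='c' -> output (2, 'c'), add 'ccc' as idx 3
Step 4: w='ccc' (idx 3), next='c' -> output (3, 'c'), add 'cccc' as idx 4


Encoded: [(0, 'c'), (1, 'c'), (2, 'c'), (3, 'c')]


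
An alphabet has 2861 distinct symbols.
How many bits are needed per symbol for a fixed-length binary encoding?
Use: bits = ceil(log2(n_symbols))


log2(2861) = 11.4823
Bracket: 2^11 = 2048 < 2861 <= 2^12 = 4096
So ceil(log2(2861)) = 12

bits = ceil(log2(2861)) = ceil(11.4823) = 12 bits


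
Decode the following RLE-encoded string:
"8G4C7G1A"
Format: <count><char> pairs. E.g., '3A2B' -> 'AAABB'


Expanding each <count><char> pair:
  8G -> 'GGGGGGGG'
  4C -> 'CCCC'
  7G -> 'GGGGGGG'
  1A -> 'A'

Decoded = GGGGGGGGCCCCGGGGGGGA


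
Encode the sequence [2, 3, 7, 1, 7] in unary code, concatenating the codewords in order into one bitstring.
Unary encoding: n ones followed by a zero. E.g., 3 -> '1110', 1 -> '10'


Encode each number as n ones followed by a terminating 0:
  2 -> 110 (3 bits)
  3 -> 1110 (4 bits)
  7 -> 11111110 (8 bits)
  1 -> 10 (2 bits)
  7 -> 11111110 (8 bits)
Total length = 3 + 4 + 8 + 2 + 8 = 25 bits.

Unary([2, 3, 7, 1, 7]) = 1101110111111101011111110 (25 bits)


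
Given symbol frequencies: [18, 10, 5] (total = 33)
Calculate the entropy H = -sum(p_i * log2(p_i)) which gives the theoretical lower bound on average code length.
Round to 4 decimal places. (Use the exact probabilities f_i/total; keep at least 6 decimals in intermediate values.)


Per-symbol terms -p_i * log2(p_i) with p_i = f_i/33:
  p = 18/33 = 0.545455: log2(p) = -0.874469, -p*log2(p) = 0.476983
  p = 10/33 = 0.303030: log2(p) = -1.722466, -p*log2(p) = 0.521959
  p = 5/33 = 0.151515: log2(p) = -2.722466, -p*log2(p) = 0.412495
H = 0.476983 + 0.521959 + 0.412495 = 1.411437

H = 1.4114 bits/symbol


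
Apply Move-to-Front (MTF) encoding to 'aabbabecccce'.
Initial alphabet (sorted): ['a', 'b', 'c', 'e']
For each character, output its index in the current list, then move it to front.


MTF encoding:
'a': index 0 in ['a', 'b', 'c', 'e'] -> ['a', 'b', 'c', 'e']
'a': index 0 in ['a', 'b', 'c', 'e'] -> ['a', 'b', 'c', 'e']
'b': index 1 in ['a', 'b', 'c', 'e'] -> ['b', 'a', 'c', 'e']
'b': index 0 in ['b', 'a', 'c', 'e'] -> ['b', 'a', 'c', 'e']
'a': index 1 in ['b', 'a', 'c', 'e'] -> ['a', 'b', 'c', 'e']
'b': index 1 in ['a', 'b', 'c', 'e'] -> ['b', 'a', 'c', 'e']
'e': index 3 in ['b', 'a', 'c', 'e'] -> ['e', 'b', 'a', 'c']
'c': index 3 in ['e', 'b', 'a', 'c'] -> ['c', 'e', 'b', 'a']
'c': index 0 in ['c', 'e', 'b', 'a'] -> ['c', 'e', 'b', 'a']
'c': index 0 in ['c', 'e', 'b', 'a'] -> ['c', 'e', 'b', 'a']
'c': index 0 in ['c', 'e', 'b', 'a'] -> ['c', 'e', 'b', 'a']
'e': index 1 in ['c', 'e', 'b', 'a'] -> ['e', 'c', 'b', 'a']


Output: [0, 0, 1, 0, 1, 1, 3, 3, 0, 0, 0, 1]


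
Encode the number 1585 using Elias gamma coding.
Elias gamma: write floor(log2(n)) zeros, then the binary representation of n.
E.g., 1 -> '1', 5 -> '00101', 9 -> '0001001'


num_bits = floor(log2(1585)) + 1 = 11
leading_zeros = num_bits - 1 = 10
binary(1585) = 11000110001

Elias gamma(1585) = '0000000000' + '11000110001' = 000000000011000110001 (21 bits)


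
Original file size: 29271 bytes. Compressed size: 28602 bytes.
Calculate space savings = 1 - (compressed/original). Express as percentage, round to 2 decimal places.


ratio = compressed/original = 28602/29271 = 0.977145
savings = 1 - ratio = 1 - 0.977145 = 0.022855
as a percentage: 0.022855 * 100 = 2.29%

Space savings = 1 - 28602/29271 = 2.29%


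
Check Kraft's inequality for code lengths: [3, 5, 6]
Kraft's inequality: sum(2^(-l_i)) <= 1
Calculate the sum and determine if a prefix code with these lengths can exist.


Sum = 2^(-3) + 2^(-5) + 2^(-6)
    = 0.125 + 0.03125 + 0.015625
    = 11/64 = 0.171875
Since 0.171875 <= 1, Kraft's inequality IS satisfied.
A prefix code with these lengths CAN exist.

Kraft sum = 0.171875. Satisfied.


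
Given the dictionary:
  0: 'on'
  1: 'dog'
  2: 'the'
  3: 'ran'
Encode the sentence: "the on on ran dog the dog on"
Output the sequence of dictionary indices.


Look up each word in the dictionary:
  'the' -> 2
  'on' -> 0
  'on' -> 0
  'ran' -> 3
  'dog' -> 1
  'the' -> 2
  'dog' -> 1
  'on' -> 0

Encoded: [2, 0, 0, 3, 1, 2, 1, 0]


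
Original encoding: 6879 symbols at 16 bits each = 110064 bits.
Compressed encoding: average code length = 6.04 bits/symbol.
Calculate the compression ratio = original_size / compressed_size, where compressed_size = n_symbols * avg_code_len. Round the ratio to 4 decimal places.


original_size = n_symbols * orig_bits = 6879 * 16 = 110064 bits
compressed_size = n_symbols * avg_code_len = 6879 * 6.04 = 41549.16 bits
ratio = original_size / compressed_size = 110064 / 41549.16 = 2.649

Compression ratio = 2.649


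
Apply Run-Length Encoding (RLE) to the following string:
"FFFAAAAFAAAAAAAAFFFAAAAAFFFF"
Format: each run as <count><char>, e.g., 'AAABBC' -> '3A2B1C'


Scanning runs left to right:
  i=0: run of 'F' x 3 -> '3F'
  i=3: run of 'A' x 4 -> '4A'
  i=7: run of 'F' x 1 -> '1F'
  i=8: run of 'A' x 8 -> '8A'
  i=16: run of 'F' x 3 -> '3F'
  i=19: run of 'A' x 5 -> '5A'
  i=24: run of 'F' x 4 -> '4F'

RLE = 3F4A1F8A3F5A4F


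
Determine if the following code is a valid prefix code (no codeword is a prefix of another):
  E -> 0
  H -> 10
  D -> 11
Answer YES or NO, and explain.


Checking each pair (does one codeword prefix another?):
  E='0' vs H='10': no prefix
  E='0' vs D='11': no prefix
  H='10' vs E='0': no prefix
  H='10' vs D='11': no prefix
  D='11' vs E='0': no prefix
  D='11' vs H='10': no prefix
No violation found over all pairs.

YES -- this is a valid prefix code. No codeword is a prefix of any other codeword.


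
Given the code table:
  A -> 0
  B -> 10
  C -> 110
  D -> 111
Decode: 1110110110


Decoding:
111 -> D
0 -> A
110 -> C
110 -> C


Result: DACC


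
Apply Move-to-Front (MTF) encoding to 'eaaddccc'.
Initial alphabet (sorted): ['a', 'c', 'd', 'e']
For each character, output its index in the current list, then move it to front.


MTF encoding:
'e': index 3 in ['a', 'c', 'd', 'e'] -> ['e', 'a', 'c', 'd']
'a': index 1 in ['e', 'a', 'c', 'd'] -> ['a', 'e', 'c', 'd']
'a': index 0 in ['a', 'e', 'c', 'd'] -> ['a', 'e', 'c', 'd']
'd': index 3 in ['a', 'e', 'c', 'd'] -> ['d', 'a', 'e', 'c']
'd': index 0 in ['d', 'a', 'e', 'c'] -> ['d', 'a', 'e', 'c']
'c': index 3 in ['d', 'a', 'e', 'c'] -> ['c', 'd', 'a', 'e']
'c': index 0 in ['c', 'd', 'a', 'e'] -> ['c', 'd', 'a', 'e']
'c': index 0 in ['c', 'd', 'a', 'e'] -> ['c', 'd', 'a', 'e']


Output: [3, 1, 0, 3, 0, 3, 0, 0]


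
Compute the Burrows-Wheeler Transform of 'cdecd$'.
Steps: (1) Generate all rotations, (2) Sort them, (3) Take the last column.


Rotations (sorted):
  0: $cdecd -> last char: d
  1: cd$cde -> last char: e
  2: cdecd$ -> last char: $
  3: d$cdec -> last char: c
  4: decd$c -> last char: c
  5: ecd$cd -> last char: d


BWT = de$ccd


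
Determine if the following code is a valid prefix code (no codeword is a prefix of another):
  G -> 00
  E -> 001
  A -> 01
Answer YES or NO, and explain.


Checking each pair (does one codeword prefix another?):
  G='00' vs E='001': prefix -- VIOLATION

NO -- this is NOT a valid prefix code. G (00) is a prefix of E (001).


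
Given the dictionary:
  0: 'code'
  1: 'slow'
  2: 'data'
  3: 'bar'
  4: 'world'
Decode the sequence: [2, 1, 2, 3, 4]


Look up each index in the dictionary:
  2 -> 'data'
  1 -> 'slow'
  2 -> 'data'
  3 -> 'bar'
  4 -> 'world'

Decoded: "data slow data bar world"


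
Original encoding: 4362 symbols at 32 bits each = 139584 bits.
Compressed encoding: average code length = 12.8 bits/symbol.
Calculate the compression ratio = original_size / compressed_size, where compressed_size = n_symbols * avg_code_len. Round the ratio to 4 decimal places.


original_size = n_symbols * orig_bits = 4362 * 32 = 139584 bits
compressed_size = n_symbols * avg_code_len = 4362 * 12.8 = 55833.6 bits
ratio = original_size / compressed_size = 139584 / 55833.6 = 2.5

Compression ratio = 2.5
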